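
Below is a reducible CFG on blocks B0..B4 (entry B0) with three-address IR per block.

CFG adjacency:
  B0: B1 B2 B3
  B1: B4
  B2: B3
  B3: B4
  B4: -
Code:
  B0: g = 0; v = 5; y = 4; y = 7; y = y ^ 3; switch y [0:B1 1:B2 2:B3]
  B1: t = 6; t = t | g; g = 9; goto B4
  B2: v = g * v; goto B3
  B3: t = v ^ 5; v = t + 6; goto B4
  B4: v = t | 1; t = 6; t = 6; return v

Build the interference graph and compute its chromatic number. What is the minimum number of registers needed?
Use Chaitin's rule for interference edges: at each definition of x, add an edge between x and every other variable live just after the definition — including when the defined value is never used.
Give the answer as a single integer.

Block summaries:
  B0: {g,v,y} / ∅
  B1: {g,t} / {g}
  B2: {v} / {g,v}
  B3: {t,v} / {v}
  B4: {t,v} / {t}

Backward fixpoint:
  live B0: ∅→{g,v}
  live B1: {g}→{t}
  live B2: {g,v}→{v}
  live B3: {v}→{t}
  live B4: {t}→∅

Interfere edges:
  g: {t,v,y}
  t: {g,v}
  v: {g,t,y}
  y: {g,v}

Chromatic number:
  clique {g,t,v} ⇒ need ≥ 3
  3-colouring: r0={g}  r1={v}  r2={t,y}
  χ = 3

Answer: 3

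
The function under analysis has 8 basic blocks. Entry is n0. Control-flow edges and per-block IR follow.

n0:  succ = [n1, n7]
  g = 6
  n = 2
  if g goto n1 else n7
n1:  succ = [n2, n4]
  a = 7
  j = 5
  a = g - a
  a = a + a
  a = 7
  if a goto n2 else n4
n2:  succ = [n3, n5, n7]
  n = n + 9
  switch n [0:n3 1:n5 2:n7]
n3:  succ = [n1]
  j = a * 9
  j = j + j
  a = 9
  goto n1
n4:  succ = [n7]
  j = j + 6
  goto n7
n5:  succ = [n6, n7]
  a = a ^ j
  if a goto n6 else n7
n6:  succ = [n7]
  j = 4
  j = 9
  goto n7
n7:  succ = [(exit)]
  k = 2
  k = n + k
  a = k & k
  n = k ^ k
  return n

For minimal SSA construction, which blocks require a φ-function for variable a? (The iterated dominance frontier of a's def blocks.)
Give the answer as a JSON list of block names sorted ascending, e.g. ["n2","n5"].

Answer: ["n1", "n7"]

Analysis:
idom tree: n1←n0 n2←n1 n3←n2 n4←n1 n5←n2 n6←n5 n7←n0
Dom∩ at merges:
  n1: preds {n0,n3}: {n0} ∩ {n0,n1,n2,n3} = {n0}; idom=n0
  n7: preds {n0,n2,n4,n5,n6}: {n0} ∩ {n0,n1,n2} ∩ {n0,n1,n4} ∩ {n0,n1,n2,n5} ∩ {n0,n1,n2,n5,n6} = {n0}; idom=n0

DF derivation:
  join n1 pred n0: · stop@n0
  join n1 pred n3: n3→n2→n1 stop@n0
  join n7 pred n0: · stop@n0
  join n7 pred n2: n2→n1 stop@n0
  join n7 pred n4: n4→n1 stop@n0
  join n7 pred n5: n5→n2→n1 stop@n0
  join n7 pred n6: n6→n5→n2→n1 stop@n0
  DF(n0)=∅
  DF(n1)={n1,n7}
  DF(n2)={n1,n7}
  DF(n3)={n1}
  DF(n4)={n7}
  DF(n5)={n7}
  DF(n6)={n7}
  DF(n7)=∅

φ for a: defs {n1,n3,n5,n7}
  DF⁺ = {n1,n7}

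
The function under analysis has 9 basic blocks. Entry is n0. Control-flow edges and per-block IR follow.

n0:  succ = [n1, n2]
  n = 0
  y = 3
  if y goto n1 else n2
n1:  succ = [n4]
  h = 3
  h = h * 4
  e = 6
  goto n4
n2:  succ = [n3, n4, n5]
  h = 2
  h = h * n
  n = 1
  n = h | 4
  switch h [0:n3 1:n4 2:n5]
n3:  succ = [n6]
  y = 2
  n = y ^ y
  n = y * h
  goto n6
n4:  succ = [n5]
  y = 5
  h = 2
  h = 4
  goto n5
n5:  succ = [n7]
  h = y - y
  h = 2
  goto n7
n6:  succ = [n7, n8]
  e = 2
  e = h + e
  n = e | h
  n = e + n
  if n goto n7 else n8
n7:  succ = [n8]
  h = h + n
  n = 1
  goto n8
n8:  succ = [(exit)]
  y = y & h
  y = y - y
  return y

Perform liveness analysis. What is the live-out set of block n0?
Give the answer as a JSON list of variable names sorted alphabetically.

Answer: ["n", "y"]

Derivation:
def/use:
  n0: def={n,y} ue=∅
  n1: def={e,h} ue=∅
  n2: def={h,n} ue={n}
  n3: def={n,y} ue={h}
  n4: def={h,y} ue=∅
  n5: def={h} ue={y}
  n6: def={e,n} ue={h}
  n7: def={h,n} ue={h,n}
  n8: def={y} ue={h,y}

Live sets:
  n0 li=∅ lo={n,y}
  n1 li={n} lo={n}
  n2 li={n,y} lo={h,n,y}
  n3 li={h} lo={h,y}
  n4 li={n} lo={n,y}
  n5 li={n,y} lo={h,n,y}
  n6 li={h,y} lo={h,n,y}
  n7 li={h,n,y} lo={h,y}
  n8 li={h,y} lo=∅

live-out(n0) = ["n", "y"]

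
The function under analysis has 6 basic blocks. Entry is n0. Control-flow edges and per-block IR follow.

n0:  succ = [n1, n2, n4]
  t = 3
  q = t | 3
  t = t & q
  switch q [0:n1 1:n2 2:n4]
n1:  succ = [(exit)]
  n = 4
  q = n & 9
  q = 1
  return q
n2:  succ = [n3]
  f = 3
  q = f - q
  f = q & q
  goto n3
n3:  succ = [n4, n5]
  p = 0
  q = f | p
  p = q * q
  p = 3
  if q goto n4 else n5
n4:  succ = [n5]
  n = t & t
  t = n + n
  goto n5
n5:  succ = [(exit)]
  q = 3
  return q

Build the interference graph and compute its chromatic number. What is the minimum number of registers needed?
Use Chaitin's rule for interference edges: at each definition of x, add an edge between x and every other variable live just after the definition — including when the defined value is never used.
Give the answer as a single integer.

Answer: 4

Working:
Block summaries:
  n0 def {q,t} use ∅
  n1 def {n,q} use ∅
  n2 def {f,q} use {q}
  n3 def {p,q} use {f}
  n4 def {n,t} use {t}
  n5 def {q} use ∅

Backward fixpoint:
  n0 li=∅ lo={q,t}
  n1 li=∅ lo=∅
  n2 li={q,t} lo={f,t}
  n3 li={f,t} lo={t}
  n4 li={t} lo=∅
  n5 li=∅ lo=∅

Interference:
  f↔{p,q,t}
  n↔∅
  p↔{f,q,t}
  q↔{f,p,t}
  t↔{f,p,q}

Chromatic number:
  lower bound: {f,p,q,t} mutually conflict ⇒ χ ≥ 4
  4-colouring: r0={f,n}  r1={p}  r2={q}  r3={t}
  χ = 4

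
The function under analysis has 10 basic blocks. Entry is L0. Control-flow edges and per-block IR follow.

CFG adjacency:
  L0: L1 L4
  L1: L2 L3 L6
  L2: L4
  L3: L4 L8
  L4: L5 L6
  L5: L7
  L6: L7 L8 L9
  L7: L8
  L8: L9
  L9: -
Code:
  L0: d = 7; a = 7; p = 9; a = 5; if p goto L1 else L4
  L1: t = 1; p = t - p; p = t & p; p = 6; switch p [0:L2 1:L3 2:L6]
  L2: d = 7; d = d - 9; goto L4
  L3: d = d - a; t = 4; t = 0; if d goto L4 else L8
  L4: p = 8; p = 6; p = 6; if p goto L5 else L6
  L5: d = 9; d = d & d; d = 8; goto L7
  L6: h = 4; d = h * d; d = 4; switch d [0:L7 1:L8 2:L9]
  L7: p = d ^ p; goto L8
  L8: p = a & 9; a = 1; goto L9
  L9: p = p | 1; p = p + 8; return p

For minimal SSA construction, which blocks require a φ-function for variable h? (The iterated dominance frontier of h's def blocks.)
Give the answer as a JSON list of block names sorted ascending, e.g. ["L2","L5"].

idom tree: L1←L0 L2←L1 L3←L1 L4←L0 L5←L4 L6←L0 L7←L0 L8←L0 L9←L0
Dom at joins:
  L4: preds {L0,L2,L3}: {L0} ∩ {L0,L1,L2} ∩ {L0,L1,L3} = {L0}; idom=L0
  L6: preds {L1,L4}: {L0,L1} ∩ {L0,L4} = {L0}; idom=L0
  L7: preds {L5,L6}: {L0,L4,L5} ∩ {L0,L6} = {L0}; idom=L0
  L8: preds {L3,L6,L7}: {L0,L1,L3} ∩ {L0,L6} ∩ {L0,L7} = {L0}; idom=L0
  L9: preds {L6,L8}: {L0,L6} ∩ {L0,L8} = {L0}; idom=L0

DF walk-up:
  L4←L0: walk · to L0
  L4←L2: walk L2→L1 to L0
  L4←L3: walk L3→L1 to L0
  L6←L1: walk L1 to L0
  L6←L4: walk L4 to L0
  L7←L5: walk L5→L4 to L0
  L7←L6: walk L6 to L0
  L8←L3: walk L3→L1 to L0
  L8←L6: walk L6 to L0
  L8←L7: walk L7 to L0
  L9←L6: walk L6 to L0
  L9←L8: walk L8 to L0
  L0: DF=∅
  L1: DF={L4,L6,L8}
  L2: DF={L4}
  L3: DF={L4,L8}
  L4: DF={L6,L7}
  L5: DF={L7}
  L6: DF={L7,L8,L9}
  L7: DF={L8}
  L8: DF={L9}
  L9: DF=∅

φ for h: defs {L6}
  DF⁺ = {L7,L8,L9}

Answer: ["L7", "L8", "L9"]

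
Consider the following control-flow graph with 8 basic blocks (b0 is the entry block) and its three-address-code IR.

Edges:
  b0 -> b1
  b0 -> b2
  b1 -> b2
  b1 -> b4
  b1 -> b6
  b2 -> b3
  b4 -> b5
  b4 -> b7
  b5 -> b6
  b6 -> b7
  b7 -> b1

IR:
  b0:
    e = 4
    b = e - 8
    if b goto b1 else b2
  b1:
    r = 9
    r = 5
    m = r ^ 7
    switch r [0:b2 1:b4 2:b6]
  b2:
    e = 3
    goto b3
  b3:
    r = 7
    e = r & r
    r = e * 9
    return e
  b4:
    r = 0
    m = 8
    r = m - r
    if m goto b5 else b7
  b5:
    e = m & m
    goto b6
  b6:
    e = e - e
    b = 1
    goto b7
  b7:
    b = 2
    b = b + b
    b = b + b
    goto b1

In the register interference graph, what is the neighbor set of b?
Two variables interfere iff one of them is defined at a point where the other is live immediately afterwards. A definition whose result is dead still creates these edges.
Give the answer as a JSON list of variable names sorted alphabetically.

def/use:
  b0: {b,e} / ∅
  b1: {m,r} / ∅
  b2: {e} / ∅
  b3: {e,r} / ∅
  b4: {m,r} / ∅
  b5: {e} / {m}
  b6: {b,e} / {e}
  b7: {b} / ∅

Liveness:
  b0: in=∅ out={e}
  b1: in={e} out={e}
  b2: in=∅ out=∅
  b3: in=∅ out=∅
  b4: in={e} out={e,m}
  b5: in={m} out={e}
  b6: in={e} out={e}
  b7: in={e} out={e}

Conflict graph:
  b↔{e}
  e↔{b,m,r}
  m↔{e,r}
  r↔{e,m}

N(b) = ["e"]

Answer: ["e"]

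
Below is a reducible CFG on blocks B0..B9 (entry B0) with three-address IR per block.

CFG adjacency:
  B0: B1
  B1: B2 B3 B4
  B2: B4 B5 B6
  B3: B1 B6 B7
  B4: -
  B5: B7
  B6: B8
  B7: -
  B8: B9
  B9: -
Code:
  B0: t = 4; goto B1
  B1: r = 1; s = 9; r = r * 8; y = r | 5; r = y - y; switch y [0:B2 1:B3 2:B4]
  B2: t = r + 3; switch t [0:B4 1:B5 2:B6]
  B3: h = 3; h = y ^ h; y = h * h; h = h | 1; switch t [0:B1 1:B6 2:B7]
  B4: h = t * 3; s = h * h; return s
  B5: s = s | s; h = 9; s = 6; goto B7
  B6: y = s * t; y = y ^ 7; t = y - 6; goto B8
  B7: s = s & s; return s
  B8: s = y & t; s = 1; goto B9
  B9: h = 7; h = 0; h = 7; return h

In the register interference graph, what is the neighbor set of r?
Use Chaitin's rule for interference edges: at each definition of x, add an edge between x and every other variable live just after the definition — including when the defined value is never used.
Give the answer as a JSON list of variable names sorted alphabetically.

Answer: ["s", "t", "y"]

Analysis:
Per-block:
  B0: {t} / ∅
  B1: {r,s,y} / ∅
  B2: {t} / {r}
  B3: {h,y} / {t,y}
  B4: {h,s} / {t}
  B5: {h,s} / {s}
  B6: {t,y} / {s,t}
  B7: {s} / {s}
  B8: {s} / {t,y}
  B9: {h} / ∅

Live sets:
  B0: in=∅ out={t}
  B1: in={t} out={r,s,t,y}
  B2: in={r,s} out={s,t}
  B3: in={s,t,y} out={s,t}
  B4: in={t} out=∅
  B5: in={s} out={s}
  B6: in={s,t} out={t,y}
  B7: in={s} out=∅
  B8: in={t,y} out=∅
  B9: in=∅ out=∅

Interference:
  h↔{s,t,y}
  r↔{s,t,y}
  s↔{h,r,t,y}
  t↔{h,r,s,y}
  y↔{h,r,s,t}

N(r) = ["s", "t", "y"]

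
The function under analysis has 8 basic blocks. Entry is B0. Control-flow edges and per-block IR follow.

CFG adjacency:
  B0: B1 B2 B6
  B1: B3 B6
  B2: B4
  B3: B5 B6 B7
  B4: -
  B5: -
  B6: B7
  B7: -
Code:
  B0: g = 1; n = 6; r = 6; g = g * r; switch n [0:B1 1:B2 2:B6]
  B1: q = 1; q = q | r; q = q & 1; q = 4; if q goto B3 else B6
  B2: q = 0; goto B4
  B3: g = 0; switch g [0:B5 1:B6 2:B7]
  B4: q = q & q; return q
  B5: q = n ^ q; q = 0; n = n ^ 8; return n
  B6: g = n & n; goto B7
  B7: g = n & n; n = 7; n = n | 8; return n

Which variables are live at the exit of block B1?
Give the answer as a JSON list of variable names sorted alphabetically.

Answer: ["n", "q"]

Analysis:
Per-block:
  B0: {g,n,r} / ∅
  B1: {q} / {r}
  B2: {q} / ∅
  B3: {g} / ∅
  B4: {q} / {q}
  B5: {n,q} / {n,q}
  B6: {g} / {n}
  B7: {g,n} / {n}

Live sets:
  live B0: ∅→{n,r}
  live B1: {n,r}→{n,q}
  live B2: ∅→{q}
  live B3: {n,q}→{n,q}
  live B4: {q}→∅
  live B5: {n,q}→∅
  live B6: {n}→{n}
  live B7: {n}→∅

live-out(B1) = ["n", "q"]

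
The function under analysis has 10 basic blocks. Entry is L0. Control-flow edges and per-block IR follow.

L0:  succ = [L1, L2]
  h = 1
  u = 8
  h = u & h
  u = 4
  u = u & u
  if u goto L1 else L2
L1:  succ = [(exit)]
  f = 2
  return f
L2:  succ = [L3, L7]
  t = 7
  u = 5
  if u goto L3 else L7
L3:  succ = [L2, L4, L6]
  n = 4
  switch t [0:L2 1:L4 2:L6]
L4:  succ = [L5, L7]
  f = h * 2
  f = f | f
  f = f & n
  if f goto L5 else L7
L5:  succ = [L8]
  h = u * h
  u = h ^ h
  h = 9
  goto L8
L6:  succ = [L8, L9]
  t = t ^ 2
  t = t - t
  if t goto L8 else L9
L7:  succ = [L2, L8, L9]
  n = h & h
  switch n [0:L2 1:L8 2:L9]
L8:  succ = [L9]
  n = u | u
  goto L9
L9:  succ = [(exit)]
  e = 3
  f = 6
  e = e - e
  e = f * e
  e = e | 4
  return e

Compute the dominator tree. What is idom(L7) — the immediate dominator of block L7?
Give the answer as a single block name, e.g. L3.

idom tree: L1←L0 L2←L0 L3←L2 L4←L3 L5←L4 L6←L3 L7←L2 L8←L2 L9←L2
Dom at joins:
  L2: preds {L0,L3,L7}: {L0} ∩ {L0,L2,L3} ∩ {L0,L2,L7} = {L0}; idom=L0
  L7: preds {L2,L4}: {L0,L2} ∩ {L0,L2,L3,L4} = {L0,L2}; idom=L2
  L8: preds {L5,L6,L7}: {L0,L2,L3,L4,L5} ∩ {L0,L2,L3,L6} ∩ {L0,L2,L7} = {L0,L2}; idom=L2
  L9: preds {L6,L7,L8}: {L0,L2,L3,L6} ∩ {L0,L2,L7} ∩ {L0,L2,L8} = {L0,L2}; idom=L2

idom(L7) = L2

Answer: L2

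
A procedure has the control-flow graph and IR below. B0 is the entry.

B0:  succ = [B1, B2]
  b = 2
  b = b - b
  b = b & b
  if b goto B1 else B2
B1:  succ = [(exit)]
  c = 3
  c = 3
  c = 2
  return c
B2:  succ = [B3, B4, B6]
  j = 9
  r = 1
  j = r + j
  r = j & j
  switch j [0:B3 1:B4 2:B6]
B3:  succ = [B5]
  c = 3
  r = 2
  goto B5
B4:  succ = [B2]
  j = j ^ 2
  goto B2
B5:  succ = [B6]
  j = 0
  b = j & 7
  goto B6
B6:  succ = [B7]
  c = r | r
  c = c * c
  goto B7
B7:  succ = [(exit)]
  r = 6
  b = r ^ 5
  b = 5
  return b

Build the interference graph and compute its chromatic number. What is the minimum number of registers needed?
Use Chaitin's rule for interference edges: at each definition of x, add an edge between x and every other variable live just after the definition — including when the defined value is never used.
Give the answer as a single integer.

Answer: 2

Derivation:
def/use:
  B0: {b} / ∅
  B1: {c} / ∅
  B2: {j,r} / ∅
  B3: {c,r} / ∅
  B4: {j} / {j}
  B5: {b,j} / ∅
  B6: {c} / {r}
  B7: {b,r} / ∅

Live sets:
  live B0: ∅→∅
  live B1: ∅→∅
  live B2: ∅→{j,r}
  live B3: ∅→{r}
  live B4: {j}→∅
  live B5: {r}→{r}
  live B6: {r}→∅
  live B7: ∅→∅

Interfere edges:
  b↔{r}
  c↔∅
  j↔{r}
  r↔{b,j}

Chromatic number:
  {b,r} pairwise interfere (2-clique) ⇒ χ ≥ 2
  2-colouring: r0={c,r}  r1={b,j}
  χ = 2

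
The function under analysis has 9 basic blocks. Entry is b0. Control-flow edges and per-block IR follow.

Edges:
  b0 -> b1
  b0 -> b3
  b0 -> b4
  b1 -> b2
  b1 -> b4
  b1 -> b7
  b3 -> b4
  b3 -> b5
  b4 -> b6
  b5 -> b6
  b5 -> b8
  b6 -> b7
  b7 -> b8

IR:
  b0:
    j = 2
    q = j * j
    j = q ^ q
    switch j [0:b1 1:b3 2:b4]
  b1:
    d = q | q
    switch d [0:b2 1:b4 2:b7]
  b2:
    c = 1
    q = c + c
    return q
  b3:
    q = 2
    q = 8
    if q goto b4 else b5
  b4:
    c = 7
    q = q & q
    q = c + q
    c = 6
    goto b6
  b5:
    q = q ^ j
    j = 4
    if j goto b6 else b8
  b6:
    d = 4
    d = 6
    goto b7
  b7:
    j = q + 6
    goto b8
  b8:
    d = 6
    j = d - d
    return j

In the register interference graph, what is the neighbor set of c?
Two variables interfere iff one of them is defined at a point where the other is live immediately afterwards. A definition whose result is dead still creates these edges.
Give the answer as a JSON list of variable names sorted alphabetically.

Answer: ["q"]

Working:
Per-block:
  b0: {j,q} / ∅
  b1: {d} / {q}
  b2: {c,q} / ∅
  b3: {q} / ∅
  b4: {c,q} / {q}
  b5: {j,q} / {j,q}
  b6: {d} / ∅
  b7: {j} / {q}
  b8: {d,j} / ∅

Live sets:
  b0 li=∅ lo={j,q}
  b1 li={q} lo={q}
  b2 li=∅ lo=∅
  b3 li={j} lo={j,q}
  b4 li={q} lo={q}
  b5 li={j,q} lo={q}
  b6 li={q} lo={q}
  b7 li={q} lo=∅
  b8 li=∅ lo=∅

Conflict graph:
  c — {q}
  d — {q}
  j — {q}
  q — {c,d,j}

N(c) = ["q"]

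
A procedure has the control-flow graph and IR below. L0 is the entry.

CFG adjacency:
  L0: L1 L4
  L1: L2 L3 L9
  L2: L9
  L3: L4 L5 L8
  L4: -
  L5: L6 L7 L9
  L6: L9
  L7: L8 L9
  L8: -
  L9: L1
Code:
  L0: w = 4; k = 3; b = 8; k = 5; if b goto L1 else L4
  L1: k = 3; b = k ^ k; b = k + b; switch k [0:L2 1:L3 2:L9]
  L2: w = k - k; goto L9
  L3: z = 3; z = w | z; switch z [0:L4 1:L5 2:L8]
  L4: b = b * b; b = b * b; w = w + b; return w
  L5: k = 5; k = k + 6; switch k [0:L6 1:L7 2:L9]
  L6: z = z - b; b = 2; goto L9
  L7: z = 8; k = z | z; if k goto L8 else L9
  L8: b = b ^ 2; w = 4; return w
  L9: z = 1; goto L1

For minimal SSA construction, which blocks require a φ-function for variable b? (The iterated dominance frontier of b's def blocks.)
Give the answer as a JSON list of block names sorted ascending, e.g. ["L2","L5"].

idom tree: L1←L0 L2←L1 L3←L1 L4←L0 L5←L3 L6←L5 L7←L5 L8←L3 L9←L1
Dom at joins:
  L1: preds {L0,L9}: {L0} ∩ {L0,L1,L9} = {L0}; idom=L0
  L4: preds {L0,L3}: {L0} ∩ {L0,L1,L3} = {L0}; idom=L0
  L8: preds {L3,L7}: {L0,L1,L3} ∩ {L0,L1,L3,L5,L7} = {L0,L1,L3}; idom=L3
  L9: preds {L1,L2,L5,L6,L7}: {L0,L1} ∩ {L0,L1,L2} ∩ {L0,L1,L3,L5} ∩ {L0,L1,L3,L5,L6} ∩ {L0,L1,L3,L5,L7} = {L0,L1}; idom=L1

DF derivation:
  L1←L0: walk · to L0
  L1←L9: walk L9→L1 to L0
  L4←L0: walk · to L0
  L4←L3: walk L3→L1 to L0
  L8←L3: walk · to L3
  L8←L7: walk L7→L5 to L3
  L9←L1: walk · to L1
  L9←L2: walk L2 to L1
  L9←L5: walk L5→L3 to L1
  L9←L6: walk L6→L5→L3 to L1
  L9←L7: walk L7→L5→L3 to L1
  L0 → ∅
  L1 → {L1,L4}
  L2 → {L9}
  L3 → {L4,L9}
  L4 → ∅
  L5 → {L8,L9}
  L6 → {L9}
  L7 → {L8,L9}
  L8 → ∅
  L9 → {L1}

φ for b: defs {L0,L1,L4,L6,L8}
  DF⁺ = {L1,L4,L9}

Answer: ["L1", "L4", "L9"]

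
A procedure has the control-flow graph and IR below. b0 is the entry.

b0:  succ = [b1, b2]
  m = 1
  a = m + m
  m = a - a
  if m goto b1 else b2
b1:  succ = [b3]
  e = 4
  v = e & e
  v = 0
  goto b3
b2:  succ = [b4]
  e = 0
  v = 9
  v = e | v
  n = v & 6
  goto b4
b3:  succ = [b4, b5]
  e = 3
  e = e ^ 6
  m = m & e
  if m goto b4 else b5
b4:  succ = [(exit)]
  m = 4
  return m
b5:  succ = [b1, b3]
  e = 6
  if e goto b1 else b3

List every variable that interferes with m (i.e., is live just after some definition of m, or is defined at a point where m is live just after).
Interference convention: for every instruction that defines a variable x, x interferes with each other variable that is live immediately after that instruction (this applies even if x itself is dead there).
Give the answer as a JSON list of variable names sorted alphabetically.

def/use:
  b0 def {a,m} use ∅
  b1 def {e,v} use ∅
  b2 def {e,n,v} use ∅
  b3 def {e,m} use {m}
  b4 def {m} use ∅
  b5 def {e} use ∅

Live sets:
  live b0: ∅→{m}
  live b1: {m}→{m}
  live b2: ∅→∅
  live b3: {m}→{m}
  live b4: ∅→∅
  live b5: {m}→{m}

Conflict graph:
  a — ∅
  e — {m,v}
  m — {e,v}
  n — ∅
  v — {e,m}

N(m) = ["e", "v"]

Answer: ["e", "v"]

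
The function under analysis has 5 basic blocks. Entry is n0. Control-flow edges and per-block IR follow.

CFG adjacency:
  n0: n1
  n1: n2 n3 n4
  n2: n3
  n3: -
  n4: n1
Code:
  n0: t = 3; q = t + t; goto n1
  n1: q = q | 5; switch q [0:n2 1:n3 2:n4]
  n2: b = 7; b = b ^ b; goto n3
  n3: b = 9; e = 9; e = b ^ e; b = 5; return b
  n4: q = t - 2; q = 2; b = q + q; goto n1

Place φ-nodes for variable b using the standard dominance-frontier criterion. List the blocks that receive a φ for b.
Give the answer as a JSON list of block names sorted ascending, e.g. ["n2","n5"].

idom tree: n1←n0 n2←n1 n3←n1 n4←n1
Join-block Dom:
  n1: preds {n0,n4}: {n0} ∩ {n0,n1,n4} = {n0}; idom=n0
  n3: preds {n1,n2}: {n0,n1} ∩ {n0,n1,n2} = {n0,n1}; idom=n1

DF derivation:
  n1←n0: walk · to n0
  n1←n4: walk n4→n1 to n0
  n3←n1: walk · to n1
  n3←n2: walk n2 to n1
  n0: DF=∅
  n1: DF={n1}
  n2: DF={n3}
  n3: DF=∅
  n4: DF={n1}

φ for b: defs {n2,n3,n4}
  DF⁺ = {n1,n3}

Answer: ["n1", "n3"]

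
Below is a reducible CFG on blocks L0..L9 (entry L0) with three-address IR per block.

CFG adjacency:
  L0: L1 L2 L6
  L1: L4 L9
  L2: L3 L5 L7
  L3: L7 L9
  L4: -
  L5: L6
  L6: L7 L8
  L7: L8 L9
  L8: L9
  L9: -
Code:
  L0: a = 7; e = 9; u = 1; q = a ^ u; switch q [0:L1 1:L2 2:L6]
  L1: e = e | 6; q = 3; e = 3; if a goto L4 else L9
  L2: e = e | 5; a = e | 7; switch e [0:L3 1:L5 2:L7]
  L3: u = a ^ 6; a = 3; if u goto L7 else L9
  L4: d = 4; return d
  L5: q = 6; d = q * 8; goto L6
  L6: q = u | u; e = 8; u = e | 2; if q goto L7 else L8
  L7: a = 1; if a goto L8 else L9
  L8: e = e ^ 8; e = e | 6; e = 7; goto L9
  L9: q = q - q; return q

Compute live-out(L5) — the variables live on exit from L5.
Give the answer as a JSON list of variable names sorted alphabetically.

Answer: ["u"]

Working:
Per-block:
  L0 def {a,e,q,u} use ∅
  L1 def {e,q} use {a,e}
  L2 def {a,e} use {e}
  L3 def {a,u} use {a}
  L4 def {d} use ∅
  L5 def {d,q} use ∅
  L6 def {e,q,u} use {u}
  L7 def {a} use ∅
  L8 def {e} use {e}
  L9 def {q} use {q}

Live sets:
  live L0: ∅→{a,e,q,u}
  live L1: {a,e}→{q}
  live L2: {e,q,u}→{a,e,q,u}
  live L3: {a,e,q}→{e,q}
  live L4: ∅→∅
  live L5: {u}→{u}
  live L6: {u}→{e,q}
  live L7: {e,q}→{e,q}
  live L8: {e,q}→{q}
  live L9: {q}→∅

live-out(L5) = ["u"]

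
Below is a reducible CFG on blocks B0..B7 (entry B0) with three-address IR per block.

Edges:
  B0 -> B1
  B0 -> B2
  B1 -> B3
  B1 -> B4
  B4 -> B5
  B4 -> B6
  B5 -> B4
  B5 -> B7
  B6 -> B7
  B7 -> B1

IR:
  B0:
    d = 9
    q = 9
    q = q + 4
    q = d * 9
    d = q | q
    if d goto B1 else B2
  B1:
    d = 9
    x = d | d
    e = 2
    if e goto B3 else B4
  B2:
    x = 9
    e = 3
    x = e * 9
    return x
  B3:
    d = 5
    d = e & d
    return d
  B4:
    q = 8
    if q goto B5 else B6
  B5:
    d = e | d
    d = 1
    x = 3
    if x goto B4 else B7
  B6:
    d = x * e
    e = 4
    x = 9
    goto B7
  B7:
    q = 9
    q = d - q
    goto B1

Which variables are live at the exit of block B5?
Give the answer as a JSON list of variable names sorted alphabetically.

Answer: ["d", "e", "x"]

Analysis:
Per-block:
  B0 def {d,q} use ∅
  B1 def {d,e,x} use ∅
  B2 def {e,x} use ∅
  B3 def {d} use {e}
  B4 def {q} use ∅
  B5 def {d,x} use {d,e}
  B6 def {d,e,x} use {e,x}
  B7 def {q} use {d}

Backward fixpoint:
  live B0: ∅→∅
  live B1: ∅→{d,e,x}
  live B2: ∅→∅
  live B3: {e}→∅
  live B4: {d,e,x}→{d,e,x}
  live B5: {d,e}→{d,e,x}
  live B6: {e,x}→{d}
  live B7: {d}→∅

live-out(B5) = ["d", "e", "x"]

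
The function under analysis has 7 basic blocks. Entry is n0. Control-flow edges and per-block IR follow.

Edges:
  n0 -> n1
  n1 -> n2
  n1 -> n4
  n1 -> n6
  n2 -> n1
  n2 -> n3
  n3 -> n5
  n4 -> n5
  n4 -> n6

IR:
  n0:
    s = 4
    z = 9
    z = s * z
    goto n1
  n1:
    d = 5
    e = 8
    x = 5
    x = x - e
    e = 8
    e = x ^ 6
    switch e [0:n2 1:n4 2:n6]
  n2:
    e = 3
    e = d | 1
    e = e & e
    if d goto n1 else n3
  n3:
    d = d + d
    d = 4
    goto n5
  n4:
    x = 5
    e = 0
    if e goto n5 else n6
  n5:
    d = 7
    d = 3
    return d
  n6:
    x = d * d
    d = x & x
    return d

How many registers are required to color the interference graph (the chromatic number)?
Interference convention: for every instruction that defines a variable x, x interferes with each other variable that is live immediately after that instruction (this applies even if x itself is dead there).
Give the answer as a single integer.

def/use:
  n0: {s,z} / ∅
  n1: {d,e,x} / ∅
  n2: {e} / {d}
  n3: {d} / {d}
  n4: {e,x} / ∅
  n5: {d} / ∅
  n6: {d,x} / {d}

Live sets:
  n0 li=∅ lo=∅
  n1 li=∅ lo={d}
  n2 li={d} lo={d}
  n3 li={d} lo=∅
  n4 li={d} lo={d}
  n5 li=∅ lo=∅
  n6 li={d} lo=∅

Conflict graph:
  d — {e,x}
  e — {d,x}
  s — {z}
  x — {d,e}
  z — {s}

Colouring:
  {d,e,x} pairwise interfere (3-clique) ⇒ χ ≥ 3
  assign d→c0 e→c1 s→c0 x→c2 z→c1 — no edge inside a register ⇒ χ ≤ 3
  χ = 3

Answer: 3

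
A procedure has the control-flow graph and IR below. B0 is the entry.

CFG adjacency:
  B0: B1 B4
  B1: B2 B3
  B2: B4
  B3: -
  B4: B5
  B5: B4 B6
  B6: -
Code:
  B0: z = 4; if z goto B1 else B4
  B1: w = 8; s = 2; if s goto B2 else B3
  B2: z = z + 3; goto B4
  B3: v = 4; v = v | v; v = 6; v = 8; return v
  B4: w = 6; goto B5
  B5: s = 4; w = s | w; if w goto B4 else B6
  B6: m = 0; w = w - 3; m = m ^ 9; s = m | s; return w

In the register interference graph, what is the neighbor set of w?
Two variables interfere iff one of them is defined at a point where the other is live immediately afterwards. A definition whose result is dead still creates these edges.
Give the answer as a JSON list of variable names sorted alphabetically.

Answer: ["m", "s", "z"]

Analysis:
Block summaries:
  B0: {z} / ∅
  B1: {s,w} / ∅
  B2: {z} / {z}
  B3: {v} / ∅
  B4: {w} / ∅
  B5: {s,w} / {w}
  B6: {m,s,w} / {s,w}

Liveness:
  live B0: ∅→{z}
  live B1: {z}→{z}
  live B2: {z}→∅
  live B3: ∅→∅
  live B4: ∅→{w}
  live B5: {w}→{s,w}
  live B6: {s,w}→∅

Interference:
  m: {s,w}
  s: {m,w,z}
  v: ∅
  w: {m,s,z}
  z: {s,w}

N(w) = ["m", "s", "z"]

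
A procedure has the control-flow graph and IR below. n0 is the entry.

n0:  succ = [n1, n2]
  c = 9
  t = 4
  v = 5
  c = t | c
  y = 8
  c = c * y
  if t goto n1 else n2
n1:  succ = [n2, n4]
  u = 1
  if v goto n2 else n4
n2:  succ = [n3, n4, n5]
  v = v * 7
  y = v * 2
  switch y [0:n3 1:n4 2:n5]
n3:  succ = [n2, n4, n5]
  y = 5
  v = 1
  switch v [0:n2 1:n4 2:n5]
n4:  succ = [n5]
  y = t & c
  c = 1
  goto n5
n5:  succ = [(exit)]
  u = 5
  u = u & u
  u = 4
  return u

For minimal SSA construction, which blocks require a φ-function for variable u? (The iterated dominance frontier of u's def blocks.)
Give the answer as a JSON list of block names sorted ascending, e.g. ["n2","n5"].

idom tree: n1←n0 n2←n0 n3←n2 n4←n0 n5←n0
Join-block Dom:
  n2: preds {n0,n1,n3}: {n0} ∩ {n0,n1} ∩ {n0,n2,n3} = {n0}; idom=n0
  n4: preds {n1,n2,n3}: {n0,n1} ∩ {n0,n2} ∩ {n0,n2,n3} = {n0}; idom=n0
  n5: preds {n2,n3,n4}: {n0,n2} ∩ {n0,n2,n3} ∩ {n0,n4} = {n0}; idom=n0

DF derivation:
  join n2 pred n0: · stop@n0
  join n2 pred n1: n1 stop@n0
  join n2 pred n3: n3→n2 stop@n0
  join n4 pred n1: n1 stop@n0
  join n4 pred n2: n2 stop@n0
  join n4 pred n3: n3→n2 stop@n0
  join n5 pred n2: n2 stop@n0
  join n5 pred n3: n3→n2 stop@n0
  join n5 pred n4: n4 stop@n0
  n0 → ∅
  n1 → {n2,n4}
  n2 → {n2,n4,n5}
  n3 → {n2,n4,n5}
  n4 → {n5}
  n5 → ∅

φ for u: defs {n1,n5}
  DF⁺ = {n2,n4,n5}

Answer: ["n2", "n4", "n5"]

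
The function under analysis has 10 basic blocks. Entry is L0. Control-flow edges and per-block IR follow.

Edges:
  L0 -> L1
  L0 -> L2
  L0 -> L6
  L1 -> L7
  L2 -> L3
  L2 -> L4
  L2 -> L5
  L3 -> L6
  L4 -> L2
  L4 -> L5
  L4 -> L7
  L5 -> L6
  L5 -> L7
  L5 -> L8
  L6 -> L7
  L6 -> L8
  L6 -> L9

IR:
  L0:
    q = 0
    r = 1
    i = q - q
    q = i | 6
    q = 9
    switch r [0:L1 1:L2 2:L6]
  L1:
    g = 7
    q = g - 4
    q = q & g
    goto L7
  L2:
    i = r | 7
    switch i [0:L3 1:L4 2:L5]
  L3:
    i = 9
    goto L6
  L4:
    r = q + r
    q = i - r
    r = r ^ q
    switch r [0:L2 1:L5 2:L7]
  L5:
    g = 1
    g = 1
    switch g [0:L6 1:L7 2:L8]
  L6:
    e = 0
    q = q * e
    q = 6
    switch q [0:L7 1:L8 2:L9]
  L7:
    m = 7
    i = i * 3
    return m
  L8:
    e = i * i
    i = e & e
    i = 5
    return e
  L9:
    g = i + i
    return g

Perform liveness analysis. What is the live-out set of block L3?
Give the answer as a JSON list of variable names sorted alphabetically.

Block summaries:
  L0 def {i,q,r} use ∅
  L1 def {g,q} use ∅
  L2 def {i} use {r}
  L3 def {i} use ∅
  L4 def {q,r} use {i,q,r}
  L5 def {g} use ∅
  L6 def {e,q} use {q}
  L7 def {i,m} use {i}
  L8 def {e,i} use {i}
  L9 def {g} use {i}

Live sets:
  L0: in=∅ out={i,q,r}
  L1: in={i} out={i}
  L2: in={q,r} out={i,q,r}
  L3: in={q} out={i,q}
  L4: in={i,q,r} out={i,q,r}
  L5: in={i,q} out={i,q}
  L6: in={i,q} out={i}
  L7: in={i} out=∅
  L8: in={i} out=∅
  L9: in={i} out=∅

live-out(L3) = ["i", "q"]

Answer: ["i", "q"]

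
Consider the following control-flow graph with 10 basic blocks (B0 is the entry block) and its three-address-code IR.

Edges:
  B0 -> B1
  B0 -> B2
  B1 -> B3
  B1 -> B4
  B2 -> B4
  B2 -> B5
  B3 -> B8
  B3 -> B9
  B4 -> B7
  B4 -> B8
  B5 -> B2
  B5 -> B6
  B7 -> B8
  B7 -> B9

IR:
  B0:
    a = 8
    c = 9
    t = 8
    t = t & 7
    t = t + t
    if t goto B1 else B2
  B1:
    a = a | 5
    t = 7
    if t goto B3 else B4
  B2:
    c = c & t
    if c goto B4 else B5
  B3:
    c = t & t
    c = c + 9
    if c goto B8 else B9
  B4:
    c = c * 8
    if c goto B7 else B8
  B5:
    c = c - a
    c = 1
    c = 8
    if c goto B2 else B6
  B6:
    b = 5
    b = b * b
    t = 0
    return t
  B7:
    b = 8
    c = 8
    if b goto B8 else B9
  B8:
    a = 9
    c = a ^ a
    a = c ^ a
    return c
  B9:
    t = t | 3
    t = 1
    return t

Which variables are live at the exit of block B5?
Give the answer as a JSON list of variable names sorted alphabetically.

Answer: ["a", "c", "t"]

Derivation:
Block summaries:
  B0: def={a,c,t} ue=∅
  B1: def={a,t} ue={a}
  B2: def={c} ue={c,t}
  B3: def={c} ue={t}
  B4: def={c} ue={c}
  B5: def={c} ue={a,c}
  B6: def={b,t} ue=∅
  B7: def={b,c} ue=∅
  B8: def={a,c} ue=∅
  B9: def={t} ue={t}

Liveness:
  B0: in=∅ out={a,c,t}
  B1: in={a,c} out={c,t}
  B2: in={a,c,t} out={a,c,t}
  B3: in={t} out={t}
  B4: in={c,t} out={t}
  B5: in={a,c,t} out={a,c,t}
  B6: in=∅ out=∅
  B7: in={t} out={t}
  B8: in=∅ out=∅
  B9: in={t} out=∅

live-out(B5) = ["a", "c", "t"]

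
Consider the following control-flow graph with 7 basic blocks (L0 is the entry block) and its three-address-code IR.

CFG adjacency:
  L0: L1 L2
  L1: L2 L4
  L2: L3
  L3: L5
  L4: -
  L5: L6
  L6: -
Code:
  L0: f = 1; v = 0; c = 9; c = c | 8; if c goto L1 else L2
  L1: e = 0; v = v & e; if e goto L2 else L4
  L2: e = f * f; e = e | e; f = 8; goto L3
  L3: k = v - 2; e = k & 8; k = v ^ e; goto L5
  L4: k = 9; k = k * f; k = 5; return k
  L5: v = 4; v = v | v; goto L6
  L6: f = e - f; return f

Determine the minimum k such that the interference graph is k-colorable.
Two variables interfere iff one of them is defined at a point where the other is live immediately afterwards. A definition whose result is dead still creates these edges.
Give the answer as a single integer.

Answer: 4

Working:
Block summaries:
  L0: {c,f,v} / ∅
  L1: {e,v} / {v}
  L2: {e,f} / {f}
  L3: {e,k} / {v}
  L4: {k} / {f}
  L5: {v} / ∅
  L6: {f} / {e,f}

Backward fixpoint:
  L0: in=∅ out={f,v}
  L1: in={f,v} out={f,v}
  L2: in={f,v} out={f,v}
  L3: in={f,v} out={e,f}
  L4: in={f} out=∅
  L5: in={e,f} out={e,f}
  L6: in={e,f} out=∅

Interfere edges:
  c: {f,v}
  e: {f,k,v}
  f: {c,e,k,v}
  k: {e,f,v}
  v: {c,e,f,k}

Colouring:
  clique {e,f,k,v} ⇒ need ≥ 4
  4-colouring: R0={f}  R1={v}  R2={c,e}  R3={k}
  χ = 4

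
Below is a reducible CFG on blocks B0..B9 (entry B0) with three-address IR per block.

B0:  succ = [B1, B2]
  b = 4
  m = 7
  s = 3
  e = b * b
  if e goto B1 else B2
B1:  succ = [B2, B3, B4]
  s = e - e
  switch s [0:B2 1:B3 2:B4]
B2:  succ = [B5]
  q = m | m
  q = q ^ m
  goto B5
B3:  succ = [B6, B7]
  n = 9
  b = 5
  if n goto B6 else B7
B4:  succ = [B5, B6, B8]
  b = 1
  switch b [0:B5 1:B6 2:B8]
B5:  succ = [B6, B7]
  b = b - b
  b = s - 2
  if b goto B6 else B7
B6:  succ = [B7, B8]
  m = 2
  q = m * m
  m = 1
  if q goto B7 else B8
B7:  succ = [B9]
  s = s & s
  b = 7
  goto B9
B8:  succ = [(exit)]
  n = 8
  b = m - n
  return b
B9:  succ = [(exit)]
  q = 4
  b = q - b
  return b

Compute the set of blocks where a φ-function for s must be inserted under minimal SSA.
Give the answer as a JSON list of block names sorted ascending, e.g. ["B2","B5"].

Answer: ["B2", "B5", "B6", "B7", "B8"]

Analysis:
idom tree: B1←B0 B2←B0 B3←B1 B4←B1 B5←B0 B6←B0 B7←B0 B8←B0 B9←B7
Dom at joins:
  B2: preds {B0,B1}: {B0} ∩ {B0,B1} = {B0}; idom=B0
  B5: preds {B2,B4}: {B0,B2} ∩ {B0,B1,B4} = {B0}; idom=B0
  B6: preds {B3,B4,B5}: {B0,B1,B3} ∩ {B0,B1,B4} ∩ {B0,B5} = {B0}; idom=B0
  B7: preds {B3,B5,B6}: {B0,B1,B3} ∩ {B0,B5} ∩ {B0,B6} = {B0}; idom=B0
  B8: preds {B4,B6}: {B0,B1,B4} ∩ {B0,B6} = {B0}; idom=B0

Frontier:
  B2←B0: walk · to B0
  B2←B1: walk B1 to B0
  B5←B2: walk B2 to B0
  B5←B4: walk B4→B1 to B0
  B6←B3: walk B3→B1 to B0
  B6←B4: walk B4→B1 to B0
  B6←B5: walk B5 to B0
  B7←B3: walk B3→B1 to B0
  B7←B5: walk B5 to B0
  B7←B6: walk B6 to B0
  B8←B4: walk B4→B1 to B0
  B8←B6: walk B6 to B0
  B0: DF=∅
  B1: DF={B2,B5,B6,B7,B8}
  B2: DF={B5}
  B3: DF={B6,B7}
  B4: DF={B5,B6,B8}
  B5: DF={B6,B7}
  B6: DF={B7,B8}
  B7: DF=∅
  B8: DF=∅
  B9: DF=∅

φ for s: defs {B0,B1,B7}
  DF⁺ = {B2,B5,B6,B7,B8}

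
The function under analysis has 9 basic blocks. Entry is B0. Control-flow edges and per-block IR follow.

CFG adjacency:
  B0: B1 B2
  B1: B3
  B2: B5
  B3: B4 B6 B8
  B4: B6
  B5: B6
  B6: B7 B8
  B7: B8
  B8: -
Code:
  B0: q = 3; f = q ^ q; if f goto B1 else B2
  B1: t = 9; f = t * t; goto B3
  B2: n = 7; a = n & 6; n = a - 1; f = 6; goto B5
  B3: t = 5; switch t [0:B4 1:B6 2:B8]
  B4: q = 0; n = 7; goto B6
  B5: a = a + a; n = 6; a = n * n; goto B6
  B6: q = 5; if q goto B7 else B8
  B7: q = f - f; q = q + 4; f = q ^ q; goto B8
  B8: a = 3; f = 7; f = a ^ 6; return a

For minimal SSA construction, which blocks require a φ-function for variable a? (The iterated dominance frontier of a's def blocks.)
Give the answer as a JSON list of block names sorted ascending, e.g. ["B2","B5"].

Answer: ["B6", "B8"]

Working:
idom tree: B1←B0 B2←B0 B3←B1 B4←B3 B5←B2 B6←B0 B7←B6 B8←B0
Dom∩ at merges:
  B6: preds {B3,B4,B5}: {B0,B1,B3} ∩ {B0,B1,B3,B4} ∩ {B0,B2,B5} = {B0}; idom=B0
  B8: preds {B3,B6,B7}: {B0,B1,B3} ∩ {B0,B6} ∩ {B0,B6,B7} = {B0}; idom=B0

DF walk-up:
  join B6 pred B3: B3→B1 stop@B0
  join B6 pred B4: B4→B3→B1 stop@B0
  join B6 pred B5: B5→B2 stop@B0
  join B8 pred B3: B3→B1 stop@B0
  join B8 pred B6: B6 stop@B0
  join B8 pred B7: B7→B6 stop@B0
  DF(B0)=∅
  DF(B1)={B6,B8}
  DF(B2)={B6}
  DF(B3)={B6,B8}
  DF(B4)={B6}
  DF(B5)={B6}
  DF(B6)={B8}
  DF(B7)={B8}
  DF(B8)=∅

φ for a: defs {B2,B5,B8}
  DF⁺ = {B6,B8}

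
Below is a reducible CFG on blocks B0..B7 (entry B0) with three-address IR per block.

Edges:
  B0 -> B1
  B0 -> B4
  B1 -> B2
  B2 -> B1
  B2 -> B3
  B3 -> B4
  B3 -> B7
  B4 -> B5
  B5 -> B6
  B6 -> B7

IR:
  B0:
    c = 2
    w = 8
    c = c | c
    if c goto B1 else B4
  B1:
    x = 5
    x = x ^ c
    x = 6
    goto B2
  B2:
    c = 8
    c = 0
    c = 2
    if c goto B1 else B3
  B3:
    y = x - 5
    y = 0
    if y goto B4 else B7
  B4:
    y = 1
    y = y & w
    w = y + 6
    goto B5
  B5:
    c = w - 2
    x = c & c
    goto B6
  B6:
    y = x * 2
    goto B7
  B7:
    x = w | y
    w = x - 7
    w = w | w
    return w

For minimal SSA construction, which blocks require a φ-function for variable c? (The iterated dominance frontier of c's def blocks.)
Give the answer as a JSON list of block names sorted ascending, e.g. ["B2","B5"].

idom tree: B1←B0 B2←B1 B3←B2 B4←B0 B5←B4 B6←B5 B7←B0
Dom at joins:
  B1: preds {B0,B2}: {B0} ∩ {B0,B1,B2} = {B0}; idom=B0
  B4: preds {B0,B3}: {B0} ∩ {B0,B1,B2,B3} = {B0}; idom=B0
  B7: preds {B3,B6}: {B0,B1,B2,B3} ∩ {B0,B4,B5,B6} = {B0}; idom=B0

DF walk-up:
  join B1 pred B0: · stop@B0
  join B1 pred B2: B2→B1 stop@B0
  join B4 pred B0: · stop@B0
  join B4 pred B3: B3→B2→B1 stop@B0
  join B7 pred B3: B3→B2→B1 stop@B0
  join B7 pred B6: B6→B5→B4 stop@B0
  B0: DF=∅
  B1: DF={B1,B4,B7}
  B2: DF={B1,B4,B7}
  B3: DF={B4,B7}
  B4: DF={B7}
  B5: DF={B7}
  B6: DF={B7}
  B7: DF=∅

φ for c: defs {B0,B2,B5}
  DF⁺ = {B1,B4,B7}

Answer: ["B1", "B4", "B7"]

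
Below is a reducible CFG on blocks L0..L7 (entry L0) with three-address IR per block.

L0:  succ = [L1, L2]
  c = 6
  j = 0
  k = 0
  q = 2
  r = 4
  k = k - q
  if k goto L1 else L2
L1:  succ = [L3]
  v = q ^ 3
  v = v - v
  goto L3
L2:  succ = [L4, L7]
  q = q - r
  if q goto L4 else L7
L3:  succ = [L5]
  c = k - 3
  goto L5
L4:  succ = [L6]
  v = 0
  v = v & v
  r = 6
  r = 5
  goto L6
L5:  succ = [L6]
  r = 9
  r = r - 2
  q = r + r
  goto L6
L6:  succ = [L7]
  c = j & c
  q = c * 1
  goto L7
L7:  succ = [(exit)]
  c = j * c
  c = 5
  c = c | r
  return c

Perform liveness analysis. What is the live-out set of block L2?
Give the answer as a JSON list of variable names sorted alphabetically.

Answer: ["c", "j", "r"]

Working:
def/use:
  L0: def={c,j,k,q,r} ue=∅
  L1: def={v} ue={q}
  L2: def={q} ue={q,r}
  L3: def={c} ue={k}
  L4: def={r,v} ue=∅
  L5: def={q,r} ue=∅
  L6: def={c,q} ue={c,j}
  L7: def={c} ue={c,j,r}

Backward fixpoint:
  live L0: ∅→{c,j,k,q,r}
  live L1: {j,k,q}→{j,k}
  live L2: {c,j,q,r}→{c,j,r}
  live L3: {j,k}→{c,j}
  live L4: {c,j}→{c,j,r}
  live L5: {c,j}→{c,j,r}
  live L6: {c,j,r}→{c,j,r}
  live L7: {c,j,r}→∅

live-out(L2) = ["c", "j", "r"]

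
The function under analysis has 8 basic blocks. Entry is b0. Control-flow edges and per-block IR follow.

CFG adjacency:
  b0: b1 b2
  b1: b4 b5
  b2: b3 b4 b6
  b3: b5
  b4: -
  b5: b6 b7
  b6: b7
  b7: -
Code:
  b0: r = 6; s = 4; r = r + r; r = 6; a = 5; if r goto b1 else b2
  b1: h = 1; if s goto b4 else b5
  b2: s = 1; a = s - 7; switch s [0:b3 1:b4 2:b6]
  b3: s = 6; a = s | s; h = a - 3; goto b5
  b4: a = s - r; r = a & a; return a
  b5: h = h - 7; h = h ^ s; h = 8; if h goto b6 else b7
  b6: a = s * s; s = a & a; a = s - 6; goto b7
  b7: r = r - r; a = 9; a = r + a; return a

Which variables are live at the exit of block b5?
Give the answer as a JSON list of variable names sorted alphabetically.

Block summaries:
  b0: {a,r,s} / ∅
  b1: {h} / {s}
  b2: {a,s} / ∅
  b3: {a,h,s} / ∅
  b4: {a,r} / {r,s}
  b5: {h} / {h,s}
  b6: {a,s} / {s}
  b7: {a,r} / {r}

Backward fixpoint:
  b0: in=∅ out={r,s}
  b1: in={r,s} out={h,r,s}
  b2: in={r} out={r,s}
  b3: in={r} out={h,r,s}
  b4: in={r,s} out=∅
  b5: in={h,r,s} out={r,s}
  b6: in={r,s} out={r}
  b7: in={r} out=∅

live-out(b5) = ["r", "s"]

Answer: ["r", "s"]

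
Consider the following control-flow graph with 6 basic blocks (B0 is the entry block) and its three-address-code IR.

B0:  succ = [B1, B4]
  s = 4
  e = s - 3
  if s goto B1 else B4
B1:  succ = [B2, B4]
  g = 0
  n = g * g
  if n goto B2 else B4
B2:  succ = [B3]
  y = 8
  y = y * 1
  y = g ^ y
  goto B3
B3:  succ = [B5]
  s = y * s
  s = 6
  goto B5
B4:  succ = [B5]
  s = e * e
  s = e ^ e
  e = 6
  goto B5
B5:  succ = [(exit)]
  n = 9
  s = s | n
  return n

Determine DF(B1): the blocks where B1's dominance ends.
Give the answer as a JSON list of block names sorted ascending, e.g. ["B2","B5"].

Answer: ["B4", "B5"]

Working:
idom tree: B1←B0 B2←B1 B3←B2 B4←B0 B5←B0
Dom at joins:
  B4: preds {B0,B1}: {B0} ∩ {B0,B1} = {B0}; idom=B0
  B5: preds {B3,B4}: {B0,B1,B2,B3} ∩ {B0,B4} = {B0}; idom=B0

DF walk-up:
  B4←B0: walk · to B0
  B4←B1: walk B1 to B0
  B5←B3: walk B3→B2→B1 to B0
  B5←B4: walk B4 to B0
  B0: DF=∅
  B1: DF={B4,B5}
  B2: DF={B5}
  B3: DF={B5}
  B4: DF={B5}
  B5: DF=∅

DF(B1) = ["B4", "B5"]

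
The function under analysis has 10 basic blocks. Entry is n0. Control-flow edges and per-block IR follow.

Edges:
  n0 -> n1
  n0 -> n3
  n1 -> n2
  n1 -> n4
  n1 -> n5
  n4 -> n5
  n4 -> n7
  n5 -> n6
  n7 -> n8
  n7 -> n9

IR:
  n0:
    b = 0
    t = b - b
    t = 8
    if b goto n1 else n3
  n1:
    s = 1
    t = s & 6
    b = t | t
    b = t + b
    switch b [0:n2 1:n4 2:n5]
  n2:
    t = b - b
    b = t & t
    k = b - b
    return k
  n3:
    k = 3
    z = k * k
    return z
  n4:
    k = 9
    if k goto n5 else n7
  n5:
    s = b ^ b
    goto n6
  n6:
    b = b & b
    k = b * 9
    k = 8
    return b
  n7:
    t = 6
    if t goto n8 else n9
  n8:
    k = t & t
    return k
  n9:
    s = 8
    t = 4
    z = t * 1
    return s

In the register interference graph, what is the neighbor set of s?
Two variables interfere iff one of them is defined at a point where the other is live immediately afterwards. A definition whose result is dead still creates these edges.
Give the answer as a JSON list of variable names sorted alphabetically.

Per-block:
  n0: def={b,t} ue=∅
  n1: def={b,s,t} ue=∅
  n2: def={b,k,t} ue={b}
  n3: def={k,z} ue=∅
  n4: def={k} ue=∅
  n5: def={s} ue={b}
  n6: def={b,k} ue={b}
  n7: def={t} ue=∅
  n8: def={k} ue={t}
  n9: def={s,t,z} ue=∅

Live sets:
  n0: in=∅ out=∅
  n1: in=∅ out={b}
  n2: in={b} out=∅
  n3: in=∅ out=∅
  n4: in={b} out={b}
  n5: in={b} out={b}
  n6: in={b} out=∅
  n7: in=∅ out={t}
  n8: in={t} out=∅
  n9: in=∅ out=∅

Interfere edges:
  b — {k,s,t}
  k — {b}
  s — {b,t,z}
  t — {b,s}
  z — {s}

N(s) = ["b", "t", "z"]

Answer: ["b", "t", "z"]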